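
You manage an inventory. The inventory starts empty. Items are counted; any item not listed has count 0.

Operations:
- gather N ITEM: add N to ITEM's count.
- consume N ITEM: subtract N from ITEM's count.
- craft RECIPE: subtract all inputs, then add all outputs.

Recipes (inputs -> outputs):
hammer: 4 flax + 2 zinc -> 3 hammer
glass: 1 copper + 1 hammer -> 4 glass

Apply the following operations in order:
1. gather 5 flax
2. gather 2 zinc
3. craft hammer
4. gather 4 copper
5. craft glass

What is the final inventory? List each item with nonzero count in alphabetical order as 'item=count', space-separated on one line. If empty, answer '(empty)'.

Answer: copper=3 flax=1 glass=4 hammer=2

Derivation:
After 1 (gather 5 flax): flax=5
After 2 (gather 2 zinc): flax=5 zinc=2
After 3 (craft hammer): flax=1 hammer=3
After 4 (gather 4 copper): copper=4 flax=1 hammer=3
After 5 (craft glass): copper=3 flax=1 glass=4 hammer=2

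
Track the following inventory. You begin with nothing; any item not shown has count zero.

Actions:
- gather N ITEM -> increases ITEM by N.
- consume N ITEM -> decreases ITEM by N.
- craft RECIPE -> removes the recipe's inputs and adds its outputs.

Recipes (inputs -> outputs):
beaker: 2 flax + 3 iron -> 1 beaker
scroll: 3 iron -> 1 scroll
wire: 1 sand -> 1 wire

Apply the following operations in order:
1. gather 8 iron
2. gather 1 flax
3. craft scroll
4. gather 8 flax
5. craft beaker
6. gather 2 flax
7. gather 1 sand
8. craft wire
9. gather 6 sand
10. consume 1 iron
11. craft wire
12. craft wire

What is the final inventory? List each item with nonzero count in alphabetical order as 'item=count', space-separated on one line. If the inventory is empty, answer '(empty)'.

After 1 (gather 8 iron): iron=8
After 2 (gather 1 flax): flax=1 iron=8
After 3 (craft scroll): flax=1 iron=5 scroll=1
After 4 (gather 8 flax): flax=9 iron=5 scroll=1
After 5 (craft beaker): beaker=1 flax=7 iron=2 scroll=1
After 6 (gather 2 flax): beaker=1 flax=9 iron=2 scroll=1
After 7 (gather 1 sand): beaker=1 flax=9 iron=2 sand=1 scroll=1
After 8 (craft wire): beaker=1 flax=9 iron=2 scroll=1 wire=1
After 9 (gather 6 sand): beaker=1 flax=9 iron=2 sand=6 scroll=1 wire=1
After 10 (consume 1 iron): beaker=1 flax=9 iron=1 sand=6 scroll=1 wire=1
After 11 (craft wire): beaker=1 flax=9 iron=1 sand=5 scroll=1 wire=2
After 12 (craft wire): beaker=1 flax=9 iron=1 sand=4 scroll=1 wire=3

Answer: beaker=1 flax=9 iron=1 sand=4 scroll=1 wire=3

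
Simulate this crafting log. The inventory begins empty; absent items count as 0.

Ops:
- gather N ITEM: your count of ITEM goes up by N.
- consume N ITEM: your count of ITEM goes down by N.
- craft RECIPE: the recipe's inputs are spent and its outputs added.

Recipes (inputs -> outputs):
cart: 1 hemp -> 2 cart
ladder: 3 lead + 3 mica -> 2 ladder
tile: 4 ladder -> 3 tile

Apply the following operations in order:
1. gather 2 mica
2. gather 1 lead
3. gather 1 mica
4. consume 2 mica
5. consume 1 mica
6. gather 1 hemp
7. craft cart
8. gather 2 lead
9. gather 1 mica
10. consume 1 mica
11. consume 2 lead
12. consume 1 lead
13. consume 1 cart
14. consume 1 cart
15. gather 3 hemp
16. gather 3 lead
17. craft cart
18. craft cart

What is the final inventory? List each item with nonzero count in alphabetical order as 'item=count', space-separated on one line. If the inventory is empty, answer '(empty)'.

Answer: cart=4 hemp=1 lead=3

Derivation:
After 1 (gather 2 mica): mica=2
After 2 (gather 1 lead): lead=1 mica=2
After 3 (gather 1 mica): lead=1 mica=3
After 4 (consume 2 mica): lead=1 mica=1
After 5 (consume 1 mica): lead=1
After 6 (gather 1 hemp): hemp=1 lead=1
After 7 (craft cart): cart=2 lead=1
After 8 (gather 2 lead): cart=2 lead=3
After 9 (gather 1 mica): cart=2 lead=3 mica=1
After 10 (consume 1 mica): cart=2 lead=3
After 11 (consume 2 lead): cart=2 lead=1
After 12 (consume 1 lead): cart=2
After 13 (consume 1 cart): cart=1
After 14 (consume 1 cart): (empty)
After 15 (gather 3 hemp): hemp=3
After 16 (gather 3 lead): hemp=3 lead=3
After 17 (craft cart): cart=2 hemp=2 lead=3
After 18 (craft cart): cart=4 hemp=1 lead=3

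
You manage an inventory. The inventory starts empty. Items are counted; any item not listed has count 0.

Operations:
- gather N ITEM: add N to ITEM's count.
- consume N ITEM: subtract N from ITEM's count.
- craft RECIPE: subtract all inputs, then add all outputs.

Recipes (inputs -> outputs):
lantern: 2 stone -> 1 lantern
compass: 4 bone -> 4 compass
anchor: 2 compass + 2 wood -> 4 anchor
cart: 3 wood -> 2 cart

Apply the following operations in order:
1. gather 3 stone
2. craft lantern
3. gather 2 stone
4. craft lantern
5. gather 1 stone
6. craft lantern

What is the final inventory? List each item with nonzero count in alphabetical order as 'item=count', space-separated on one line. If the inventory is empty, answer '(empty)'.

Answer: lantern=3

Derivation:
After 1 (gather 3 stone): stone=3
After 2 (craft lantern): lantern=1 stone=1
After 3 (gather 2 stone): lantern=1 stone=3
After 4 (craft lantern): lantern=2 stone=1
After 5 (gather 1 stone): lantern=2 stone=2
After 6 (craft lantern): lantern=3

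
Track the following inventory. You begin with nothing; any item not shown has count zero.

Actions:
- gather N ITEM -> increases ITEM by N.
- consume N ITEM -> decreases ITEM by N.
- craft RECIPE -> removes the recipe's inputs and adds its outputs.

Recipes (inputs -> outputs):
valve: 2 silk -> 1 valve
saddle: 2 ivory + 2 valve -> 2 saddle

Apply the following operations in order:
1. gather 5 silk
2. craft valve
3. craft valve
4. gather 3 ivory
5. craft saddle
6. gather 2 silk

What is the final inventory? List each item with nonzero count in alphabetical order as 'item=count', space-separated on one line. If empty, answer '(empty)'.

After 1 (gather 5 silk): silk=5
After 2 (craft valve): silk=3 valve=1
After 3 (craft valve): silk=1 valve=2
After 4 (gather 3 ivory): ivory=3 silk=1 valve=2
After 5 (craft saddle): ivory=1 saddle=2 silk=1
After 6 (gather 2 silk): ivory=1 saddle=2 silk=3

Answer: ivory=1 saddle=2 silk=3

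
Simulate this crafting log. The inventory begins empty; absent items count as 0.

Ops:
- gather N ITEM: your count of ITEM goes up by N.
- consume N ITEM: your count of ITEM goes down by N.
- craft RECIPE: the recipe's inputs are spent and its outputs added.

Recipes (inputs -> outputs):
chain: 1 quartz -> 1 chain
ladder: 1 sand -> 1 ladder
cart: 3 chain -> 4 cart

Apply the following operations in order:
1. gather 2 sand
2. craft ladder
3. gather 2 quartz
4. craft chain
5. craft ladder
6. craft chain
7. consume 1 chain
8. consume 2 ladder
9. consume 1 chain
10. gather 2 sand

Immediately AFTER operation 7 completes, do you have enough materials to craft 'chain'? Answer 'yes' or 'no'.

After 1 (gather 2 sand): sand=2
After 2 (craft ladder): ladder=1 sand=1
After 3 (gather 2 quartz): ladder=1 quartz=2 sand=1
After 4 (craft chain): chain=1 ladder=1 quartz=1 sand=1
After 5 (craft ladder): chain=1 ladder=2 quartz=1
After 6 (craft chain): chain=2 ladder=2
After 7 (consume 1 chain): chain=1 ladder=2

Answer: no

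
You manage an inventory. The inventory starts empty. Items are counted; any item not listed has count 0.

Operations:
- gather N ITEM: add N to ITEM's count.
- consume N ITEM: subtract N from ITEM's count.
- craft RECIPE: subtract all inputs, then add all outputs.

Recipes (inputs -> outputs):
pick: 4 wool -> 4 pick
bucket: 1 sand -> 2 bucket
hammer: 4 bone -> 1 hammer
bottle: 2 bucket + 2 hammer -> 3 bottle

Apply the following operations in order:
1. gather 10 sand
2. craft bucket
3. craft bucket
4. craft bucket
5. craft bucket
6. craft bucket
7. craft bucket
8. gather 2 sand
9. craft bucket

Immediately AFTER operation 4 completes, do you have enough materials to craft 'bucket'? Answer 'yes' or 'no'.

Answer: yes

Derivation:
After 1 (gather 10 sand): sand=10
After 2 (craft bucket): bucket=2 sand=9
After 3 (craft bucket): bucket=4 sand=8
After 4 (craft bucket): bucket=6 sand=7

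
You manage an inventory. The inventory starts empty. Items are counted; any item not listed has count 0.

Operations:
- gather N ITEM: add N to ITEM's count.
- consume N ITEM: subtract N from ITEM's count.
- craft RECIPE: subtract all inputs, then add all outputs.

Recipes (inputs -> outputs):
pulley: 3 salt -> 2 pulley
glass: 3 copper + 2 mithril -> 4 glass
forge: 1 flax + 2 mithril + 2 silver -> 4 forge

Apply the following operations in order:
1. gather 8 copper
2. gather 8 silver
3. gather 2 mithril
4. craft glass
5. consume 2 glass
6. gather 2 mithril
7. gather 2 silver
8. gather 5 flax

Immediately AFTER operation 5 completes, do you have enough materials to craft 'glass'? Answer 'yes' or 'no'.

After 1 (gather 8 copper): copper=8
After 2 (gather 8 silver): copper=8 silver=8
After 3 (gather 2 mithril): copper=8 mithril=2 silver=8
After 4 (craft glass): copper=5 glass=4 silver=8
After 5 (consume 2 glass): copper=5 glass=2 silver=8

Answer: no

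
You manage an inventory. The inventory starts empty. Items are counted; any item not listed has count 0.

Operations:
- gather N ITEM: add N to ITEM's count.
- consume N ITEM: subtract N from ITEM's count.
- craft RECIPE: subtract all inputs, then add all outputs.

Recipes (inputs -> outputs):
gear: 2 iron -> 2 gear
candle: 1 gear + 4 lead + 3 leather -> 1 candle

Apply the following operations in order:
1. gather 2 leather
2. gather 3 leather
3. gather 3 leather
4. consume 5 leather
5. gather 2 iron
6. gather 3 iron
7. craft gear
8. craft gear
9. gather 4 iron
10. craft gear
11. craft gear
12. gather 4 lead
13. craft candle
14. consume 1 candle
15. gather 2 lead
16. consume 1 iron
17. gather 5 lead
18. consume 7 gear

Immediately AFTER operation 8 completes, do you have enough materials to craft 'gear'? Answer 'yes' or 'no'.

Answer: no

Derivation:
After 1 (gather 2 leather): leather=2
After 2 (gather 3 leather): leather=5
After 3 (gather 3 leather): leather=8
After 4 (consume 5 leather): leather=3
After 5 (gather 2 iron): iron=2 leather=3
After 6 (gather 3 iron): iron=5 leather=3
After 7 (craft gear): gear=2 iron=3 leather=3
After 8 (craft gear): gear=4 iron=1 leather=3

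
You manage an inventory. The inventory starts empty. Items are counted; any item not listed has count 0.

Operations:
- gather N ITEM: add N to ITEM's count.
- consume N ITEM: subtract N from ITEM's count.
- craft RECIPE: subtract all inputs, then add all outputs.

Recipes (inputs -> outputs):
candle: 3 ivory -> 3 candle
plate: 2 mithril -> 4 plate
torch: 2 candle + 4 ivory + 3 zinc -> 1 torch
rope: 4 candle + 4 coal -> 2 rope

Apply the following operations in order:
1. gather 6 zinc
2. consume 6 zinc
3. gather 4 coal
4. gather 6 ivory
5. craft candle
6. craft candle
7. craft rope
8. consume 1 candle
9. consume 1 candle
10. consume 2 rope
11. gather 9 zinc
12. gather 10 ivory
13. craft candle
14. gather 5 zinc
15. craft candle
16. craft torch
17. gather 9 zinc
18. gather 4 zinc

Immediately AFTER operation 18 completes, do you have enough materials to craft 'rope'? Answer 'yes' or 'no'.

After 1 (gather 6 zinc): zinc=6
After 2 (consume 6 zinc): (empty)
After 3 (gather 4 coal): coal=4
After 4 (gather 6 ivory): coal=4 ivory=6
After 5 (craft candle): candle=3 coal=4 ivory=3
After 6 (craft candle): candle=6 coal=4
After 7 (craft rope): candle=2 rope=2
After 8 (consume 1 candle): candle=1 rope=2
After 9 (consume 1 candle): rope=2
After 10 (consume 2 rope): (empty)
After 11 (gather 9 zinc): zinc=9
After 12 (gather 10 ivory): ivory=10 zinc=9
After 13 (craft candle): candle=3 ivory=7 zinc=9
After 14 (gather 5 zinc): candle=3 ivory=7 zinc=14
After 15 (craft candle): candle=6 ivory=4 zinc=14
After 16 (craft torch): candle=4 torch=1 zinc=11
After 17 (gather 9 zinc): candle=4 torch=1 zinc=20
After 18 (gather 4 zinc): candle=4 torch=1 zinc=24

Answer: no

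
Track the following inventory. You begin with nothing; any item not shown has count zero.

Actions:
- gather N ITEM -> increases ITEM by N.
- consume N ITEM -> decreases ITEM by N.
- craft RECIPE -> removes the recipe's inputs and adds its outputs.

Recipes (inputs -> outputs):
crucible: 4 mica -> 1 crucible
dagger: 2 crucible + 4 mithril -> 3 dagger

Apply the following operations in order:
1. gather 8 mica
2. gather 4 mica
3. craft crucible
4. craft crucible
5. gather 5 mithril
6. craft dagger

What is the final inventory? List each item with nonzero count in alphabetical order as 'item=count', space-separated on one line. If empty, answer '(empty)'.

After 1 (gather 8 mica): mica=8
After 2 (gather 4 mica): mica=12
After 3 (craft crucible): crucible=1 mica=8
After 4 (craft crucible): crucible=2 mica=4
After 5 (gather 5 mithril): crucible=2 mica=4 mithril=5
After 6 (craft dagger): dagger=3 mica=4 mithril=1

Answer: dagger=3 mica=4 mithril=1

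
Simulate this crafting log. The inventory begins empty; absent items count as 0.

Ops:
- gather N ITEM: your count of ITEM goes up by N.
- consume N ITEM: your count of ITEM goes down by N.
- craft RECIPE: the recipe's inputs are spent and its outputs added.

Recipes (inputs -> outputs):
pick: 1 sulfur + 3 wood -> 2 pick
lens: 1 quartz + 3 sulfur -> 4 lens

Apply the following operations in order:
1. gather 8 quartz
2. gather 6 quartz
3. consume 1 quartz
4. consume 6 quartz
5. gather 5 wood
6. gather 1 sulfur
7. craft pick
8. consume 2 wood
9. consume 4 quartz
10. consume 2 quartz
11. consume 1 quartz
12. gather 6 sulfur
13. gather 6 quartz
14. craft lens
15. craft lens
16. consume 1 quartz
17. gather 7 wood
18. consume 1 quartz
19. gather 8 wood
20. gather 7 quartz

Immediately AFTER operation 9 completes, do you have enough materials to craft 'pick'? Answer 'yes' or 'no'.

Answer: no

Derivation:
After 1 (gather 8 quartz): quartz=8
After 2 (gather 6 quartz): quartz=14
After 3 (consume 1 quartz): quartz=13
After 4 (consume 6 quartz): quartz=7
After 5 (gather 5 wood): quartz=7 wood=5
After 6 (gather 1 sulfur): quartz=7 sulfur=1 wood=5
After 7 (craft pick): pick=2 quartz=7 wood=2
After 8 (consume 2 wood): pick=2 quartz=7
After 9 (consume 4 quartz): pick=2 quartz=3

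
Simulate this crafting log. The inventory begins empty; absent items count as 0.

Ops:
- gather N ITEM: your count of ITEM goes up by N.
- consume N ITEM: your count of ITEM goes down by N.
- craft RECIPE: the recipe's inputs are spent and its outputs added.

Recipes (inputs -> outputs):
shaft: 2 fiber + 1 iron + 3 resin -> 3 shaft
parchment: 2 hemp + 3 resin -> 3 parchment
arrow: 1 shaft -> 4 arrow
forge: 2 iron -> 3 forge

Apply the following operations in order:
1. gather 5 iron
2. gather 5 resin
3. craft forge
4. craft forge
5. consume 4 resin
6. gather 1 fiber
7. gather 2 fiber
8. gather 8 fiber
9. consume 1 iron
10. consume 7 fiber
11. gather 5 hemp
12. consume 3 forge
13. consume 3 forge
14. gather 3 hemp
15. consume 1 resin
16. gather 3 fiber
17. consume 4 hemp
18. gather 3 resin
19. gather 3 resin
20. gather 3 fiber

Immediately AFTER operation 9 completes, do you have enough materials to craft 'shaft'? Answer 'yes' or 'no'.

Answer: no

Derivation:
After 1 (gather 5 iron): iron=5
After 2 (gather 5 resin): iron=5 resin=5
After 3 (craft forge): forge=3 iron=3 resin=5
After 4 (craft forge): forge=6 iron=1 resin=5
After 5 (consume 4 resin): forge=6 iron=1 resin=1
After 6 (gather 1 fiber): fiber=1 forge=6 iron=1 resin=1
After 7 (gather 2 fiber): fiber=3 forge=6 iron=1 resin=1
After 8 (gather 8 fiber): fiber=11 forge=6 iron=1 resin=1
After 9 (consume 1 iron): fiber=11 forge=6 resin=1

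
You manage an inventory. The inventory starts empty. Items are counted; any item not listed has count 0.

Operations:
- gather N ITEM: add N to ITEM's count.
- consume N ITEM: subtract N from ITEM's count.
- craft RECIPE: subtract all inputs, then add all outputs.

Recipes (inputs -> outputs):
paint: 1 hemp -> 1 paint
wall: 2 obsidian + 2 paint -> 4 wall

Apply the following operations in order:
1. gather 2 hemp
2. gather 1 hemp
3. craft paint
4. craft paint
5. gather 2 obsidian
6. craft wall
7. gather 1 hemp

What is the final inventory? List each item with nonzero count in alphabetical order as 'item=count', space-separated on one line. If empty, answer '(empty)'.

After 1 (gather 2 hemp): hemp=2
After 2 (gather 1 hemp): hemp=3
After 3 (craft paint): hemp=2 paint=1
After 4 (craft paint): hemp=1 paint=2
After 5 (gather 2 obsidian): hemp=1 obsidian=2 paint=2
After 6 (craft wall): hemp=1 wall=4
After 7 (gather 1 hemp): hemp=2 wall=4

Answer: hemp=2 wall=4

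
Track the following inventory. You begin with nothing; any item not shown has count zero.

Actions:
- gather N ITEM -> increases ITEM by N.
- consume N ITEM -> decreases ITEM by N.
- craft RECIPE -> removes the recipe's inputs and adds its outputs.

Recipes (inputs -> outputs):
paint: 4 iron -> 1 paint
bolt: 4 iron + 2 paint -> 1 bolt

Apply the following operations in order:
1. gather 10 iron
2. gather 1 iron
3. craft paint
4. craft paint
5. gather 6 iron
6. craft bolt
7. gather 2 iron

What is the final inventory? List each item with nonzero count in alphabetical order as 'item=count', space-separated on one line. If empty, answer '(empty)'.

Answer: bolt=1 iron=7

Derivation:
After 1 (gather 10 iron): iron=10
After 2 (gather 1 iron): iron=11
After 3 (craft paint): iron=7 paint=1
After 4 (craft paint): iron=3 paint=2
After 5 (gather 6 iron): iron=9 paint=2
After 6 (craft bolt): bolt=1 iron=5
After 7 (gather 2 iron): bolt=1 iron=7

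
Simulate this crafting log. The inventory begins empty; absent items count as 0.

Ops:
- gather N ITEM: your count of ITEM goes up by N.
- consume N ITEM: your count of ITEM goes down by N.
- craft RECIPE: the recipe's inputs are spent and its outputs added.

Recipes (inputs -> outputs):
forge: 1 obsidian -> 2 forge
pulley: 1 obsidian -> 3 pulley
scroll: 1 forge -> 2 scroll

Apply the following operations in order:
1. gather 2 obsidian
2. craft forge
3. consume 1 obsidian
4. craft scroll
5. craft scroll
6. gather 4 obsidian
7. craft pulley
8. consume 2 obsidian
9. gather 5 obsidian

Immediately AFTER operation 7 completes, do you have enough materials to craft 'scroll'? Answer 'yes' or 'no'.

Answer: no

Derivation:
After 1 (gather 2 obsidian): obsidian=2
After 2 (craft forge): forge=2 obsidian=1
After 3 (consume 1 obsidian): forge=2
After 4 (craft scroll): forge=1 scroll=2
After 5 (craft scroll): scroll=4
After 6 (gather 4 obsidian): obsidian=4 scroll=4
After 7 (craft pulley): obsidian=3 pulley=3 scroll=4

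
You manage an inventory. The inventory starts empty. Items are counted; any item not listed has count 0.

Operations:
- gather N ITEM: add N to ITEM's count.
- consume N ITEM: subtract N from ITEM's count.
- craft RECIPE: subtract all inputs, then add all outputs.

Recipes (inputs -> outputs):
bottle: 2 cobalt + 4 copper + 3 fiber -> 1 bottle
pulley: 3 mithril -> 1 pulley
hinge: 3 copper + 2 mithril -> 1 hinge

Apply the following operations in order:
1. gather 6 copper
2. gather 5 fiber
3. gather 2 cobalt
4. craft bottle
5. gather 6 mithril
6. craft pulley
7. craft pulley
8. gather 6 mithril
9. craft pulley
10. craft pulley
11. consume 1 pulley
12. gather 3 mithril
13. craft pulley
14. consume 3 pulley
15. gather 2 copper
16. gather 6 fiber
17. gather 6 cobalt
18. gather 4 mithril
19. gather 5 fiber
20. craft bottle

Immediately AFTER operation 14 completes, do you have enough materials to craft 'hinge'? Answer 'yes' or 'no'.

Answer: no

Derivation:
After 1 (gather 6 copper): copper=6
After 2 (gather 5 fiber): copper=6 fiber=5
After 3 (gather 2 cobalt): cobalt=2 copper=6 fiber=5
After 4 (craft bottle): bottle=1 copper=2 fiber=2
After 5 (gather 6 mithril): bottle=1 copper=2 fiber=2 mithril=6
After 6 (craft pulley): bottle=1 copper=2 fiber=2 mithril=3 pulley=1
After 7 (craft pulley): bottle=1 copper=2 fiber=2 pulley=2
After 8 (gather 6 mithril): bottle=1 copper=2 fiber=2 mithril=6 pulley=2
After 9 (craft pulley): bottle=1 copper=2 fiber=2 mithril=3 pulley=3
After 10 (craft pulley): bottle=1 copper=2 fiber=2 pulley=4
After 11 (consume 1 pulley): bottle=1 copper=2 fiber=2 pulley=3
After 12 (gather 3 mithril): bottle=1 copper=2 fiber=2 mithril=3 pulley=3
After 13 (craft pulley): bottle=1 copper=2 fiber=2 pulley=4
After 14 (consume 3 pulley): bottle=1 copper=2 fiber=2 pulley=1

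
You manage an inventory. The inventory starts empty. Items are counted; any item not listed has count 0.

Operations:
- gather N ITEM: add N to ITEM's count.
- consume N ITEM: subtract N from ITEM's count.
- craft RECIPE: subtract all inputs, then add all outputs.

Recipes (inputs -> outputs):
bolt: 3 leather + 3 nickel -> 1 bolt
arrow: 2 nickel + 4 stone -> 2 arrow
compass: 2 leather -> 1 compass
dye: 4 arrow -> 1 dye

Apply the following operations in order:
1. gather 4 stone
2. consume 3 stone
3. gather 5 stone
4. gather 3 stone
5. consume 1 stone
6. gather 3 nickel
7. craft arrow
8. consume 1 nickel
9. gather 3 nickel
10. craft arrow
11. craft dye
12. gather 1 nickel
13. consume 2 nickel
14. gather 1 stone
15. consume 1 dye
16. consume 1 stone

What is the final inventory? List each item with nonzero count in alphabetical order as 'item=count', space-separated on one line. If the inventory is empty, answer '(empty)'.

After 1 (gather 4 stone): stone=4
After 2 (consume 3 stone): stone=1
After 3 (gather 5 stone): stone=6
After 4 (gather 3 stone): stone=9
After 5 (consume 1 stone): stone=8
After 6 (gather 3 nickel): nickel=3 stone=8
After 7 (craft arrow): arrow=2 nickel=1 stone=4
After 8 (consume 1 nickel): arrow=2 stone=4
After 9 (gather 3 nickel): arrow=2 nickel=3 stone=4
After 10 (craft arrow): arrow=4 nickel=1
After 11 (craft dye): dye=1 nickel=1
After 12 (gather 1 nickel): dye=1 nickel=2
After 13 (consume 2 nickel): dye=1
After 14 (gather 1 stone): dye=1 stone=1
After 15 (consume 1 dye): stone=1
After 16 (consume 1 stone): (empty)

Answer: (empty)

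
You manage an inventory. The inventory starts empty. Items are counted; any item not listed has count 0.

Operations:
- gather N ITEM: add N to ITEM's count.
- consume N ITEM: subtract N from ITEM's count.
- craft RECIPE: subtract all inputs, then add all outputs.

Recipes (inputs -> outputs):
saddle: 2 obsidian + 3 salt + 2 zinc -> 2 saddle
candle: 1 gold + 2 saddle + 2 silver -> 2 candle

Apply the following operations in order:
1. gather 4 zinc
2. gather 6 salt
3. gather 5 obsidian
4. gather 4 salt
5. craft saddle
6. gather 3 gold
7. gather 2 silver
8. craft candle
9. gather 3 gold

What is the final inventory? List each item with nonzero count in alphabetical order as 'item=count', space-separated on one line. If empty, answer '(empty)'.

After 1 (gather 4 zinc): zinc=4
After 2 (gather 6 salt): salt=6 zinc=4
After 3 (gather 5 obsidian): obsidian=5 salt=6 zinc=4
After 4 (gather 4 salt): obsidian=5 salt=10 zinc=4
After 5 (craft saddle): obsidian=3 saddle=2 salt=7 zinc=2
After 6 (gather 3 gold): gold=3 obsidian=3 saddle=2 salt=7 zinc=2
After 7 (gather 2 silver): gold=3 obsidian=3 saddle=2 salt=7 silver=2 zinc=2
After 8 (craft candle): candle=2 gold=2 obsidian=3 salt=7 zinc=2
After 9 (gather 3 gold): candle=2 gold=5 obsidian=3 salt=7 zinc=2

Answer: candle=2 gold=5 obsidian=3 salt=7 zinc=2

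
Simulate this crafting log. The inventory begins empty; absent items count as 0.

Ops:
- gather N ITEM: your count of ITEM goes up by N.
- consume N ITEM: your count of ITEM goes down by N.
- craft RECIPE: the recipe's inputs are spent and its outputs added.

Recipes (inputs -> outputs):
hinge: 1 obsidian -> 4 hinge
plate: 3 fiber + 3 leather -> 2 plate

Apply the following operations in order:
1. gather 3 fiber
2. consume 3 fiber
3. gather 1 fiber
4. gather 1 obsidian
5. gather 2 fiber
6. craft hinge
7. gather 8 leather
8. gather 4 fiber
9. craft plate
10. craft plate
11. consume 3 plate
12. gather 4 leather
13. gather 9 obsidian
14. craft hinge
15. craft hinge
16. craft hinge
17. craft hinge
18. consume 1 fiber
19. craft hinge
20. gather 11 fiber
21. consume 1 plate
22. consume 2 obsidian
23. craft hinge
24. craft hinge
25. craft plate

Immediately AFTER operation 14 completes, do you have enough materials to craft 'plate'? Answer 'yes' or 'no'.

After 1 (gather 3 fiber): fiber=3
After 2 (consume 3 fiber): (empty)
After 3 (gather 1 fiber): fiber=1
After 4 (gather 1 obsidian): fiber=1 obsidian=1
After 5 (gather 2 fiber): fiber=3 obsidian=1
After 6 (craft hinge): fiber=3 hinge=4
After 7 (gather 8 leather): fiber=3 hinge=4 leather=8
After 8 (gather 4 fiber): fiber=7 hinge=4 leather=8
After 9 (craft plate): fiber=4 hinge=4 leather=5 plate=2
After 10 (craft plate): fiber=1 hinge=4 leather=2 plate=4
After 11 (consume 3 plate): fiber=1 hinge=4 leather=2 plate=1
After 12 (gather 4 leather): fiber=1 hinge=4 leather=6 plate=1
After 13 (gather 9 obsidian): fiber=1 hinge=4 leather=6 obsidian=9 plate=1
After 14 (craft hinge): fiber=1 hinge=8 leather=6 obsidian=8 plate=1

Answer: no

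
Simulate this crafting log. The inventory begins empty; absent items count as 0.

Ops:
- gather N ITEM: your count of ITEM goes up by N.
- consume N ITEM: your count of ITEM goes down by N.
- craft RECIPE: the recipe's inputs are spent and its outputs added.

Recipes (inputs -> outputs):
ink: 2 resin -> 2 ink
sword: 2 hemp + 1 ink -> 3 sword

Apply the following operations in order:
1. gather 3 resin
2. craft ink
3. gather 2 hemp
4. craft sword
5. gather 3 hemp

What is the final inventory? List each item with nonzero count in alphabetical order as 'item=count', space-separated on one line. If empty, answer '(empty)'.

Answer: hemp=3 ink=1 resin=1 sword=3

Derivation:
After 1 (gather 3 resin): resin=3
After 2 (craft ink): ink=2 resin=1
After 3 (gather 2 hemp): hemp=2 ink=2 resin=1
After 4 (craft sword): ink=1 resin=1 sword=3
After 5 (gather 3 hemp): hemp=3 ink=1 resin=1 sword=3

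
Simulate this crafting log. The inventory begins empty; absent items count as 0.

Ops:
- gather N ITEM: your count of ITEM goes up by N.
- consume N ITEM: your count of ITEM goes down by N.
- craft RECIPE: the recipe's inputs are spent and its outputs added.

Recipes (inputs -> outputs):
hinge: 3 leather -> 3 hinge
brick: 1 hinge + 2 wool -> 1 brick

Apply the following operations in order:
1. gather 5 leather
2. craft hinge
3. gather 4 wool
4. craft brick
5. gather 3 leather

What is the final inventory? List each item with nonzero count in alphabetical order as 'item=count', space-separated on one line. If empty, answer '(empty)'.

After 1 (gather 5 leather): leather=5
After 2 (craft hinge): hinge=3 leather=2
After 3 (gather 4 wool): hinge=3 leather=2 wool=4
After 4 (craft brick): brick=1 hinge=2 leather=2 wool=2
After 5 (gather 3 leather): brick=1 hinge=2 leather=5 wool=2

Answer: brick=1 hinge=2 leather=5 wool=2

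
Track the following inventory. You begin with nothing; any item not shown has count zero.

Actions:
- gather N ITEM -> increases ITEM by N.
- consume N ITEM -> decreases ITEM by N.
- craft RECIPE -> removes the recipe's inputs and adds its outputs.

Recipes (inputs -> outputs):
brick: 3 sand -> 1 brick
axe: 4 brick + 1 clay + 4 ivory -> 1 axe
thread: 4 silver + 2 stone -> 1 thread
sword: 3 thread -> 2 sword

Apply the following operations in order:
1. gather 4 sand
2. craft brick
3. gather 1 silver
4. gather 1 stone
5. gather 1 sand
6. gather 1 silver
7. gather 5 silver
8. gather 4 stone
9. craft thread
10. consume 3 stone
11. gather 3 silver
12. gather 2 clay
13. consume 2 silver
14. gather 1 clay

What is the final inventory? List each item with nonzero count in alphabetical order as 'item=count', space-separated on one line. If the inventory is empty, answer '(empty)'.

After 1 (gather 4 sand): sand=4
After 2 (craft brick): brick=1 sand=1
After 3 (gather 1 silver): brick=1 sand=1 silver=1
After 4 (gather 1 stone): brick=1 sand=1 silver=1 stone=1
After 5 (gather 1 sand): brick=1 sand=2 silver=1 stone=1
After 6 (gather 1 silver): brick=1 sand=2 silver=2 stone=1
After 7 (gather 5 silver): brick=1 sand=2 silver=7 stone=1
After 8 (gather 4 stone): brick=1 sand=2 silver=7 stone=5
After 9 (craft thread): brick=1 sand=2 silver=3 stone=3 thread=1
After 10 (consume 3 stone): brick=1 sand=2 silver=3 thread=1
After 11 (gather 3 silver): brick=1 sand=2 silver=6 thread=1
After 12 (gather 2 clay): brick=1 clay=2 sand=2 silver=6 thread=1
After 13 (consume 2 silver): brick=1 clay=2 sand=2 silver=4 thread=1
After 14 (gather 1 clay): brick=1 clay=3 sand=2 silver=4 thread=1

Answer: brick=1 clay=3 sand=2 silver=4 thread=1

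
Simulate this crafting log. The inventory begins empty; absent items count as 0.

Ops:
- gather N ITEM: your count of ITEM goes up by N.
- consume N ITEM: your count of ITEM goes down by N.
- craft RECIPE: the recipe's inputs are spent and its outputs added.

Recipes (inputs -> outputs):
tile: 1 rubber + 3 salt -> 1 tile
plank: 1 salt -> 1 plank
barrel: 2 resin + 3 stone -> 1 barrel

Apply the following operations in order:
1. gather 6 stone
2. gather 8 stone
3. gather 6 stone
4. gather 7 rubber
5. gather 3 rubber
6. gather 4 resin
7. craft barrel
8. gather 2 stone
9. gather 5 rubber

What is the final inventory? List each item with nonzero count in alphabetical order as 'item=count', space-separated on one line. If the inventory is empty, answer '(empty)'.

Answer: barrel=1 resin=2 rubber=15 stone=19

Derivation:
After 1 (gather 6 stone): stone=6
After 2 (gather 8 stone): stone=14
After 3 (gather 6 stone): stone=20
After 4 (gather 7 rubber): rubber=7 stone=20
After 5 (gather 3 rubber): rubber=10 stone=20
After 6 (gather 4 resin): resin=4 rubber=10 stone=20
After 7 (craft barrel): barrel=1 resin=2 rubber=10 stone=17
After 8 (gather 2 stone): barrel=1 resin=2 rubber=10 stone=19
After 9 (gather 5 rubber): barrel=1 resin=2 rubber=15 stone=19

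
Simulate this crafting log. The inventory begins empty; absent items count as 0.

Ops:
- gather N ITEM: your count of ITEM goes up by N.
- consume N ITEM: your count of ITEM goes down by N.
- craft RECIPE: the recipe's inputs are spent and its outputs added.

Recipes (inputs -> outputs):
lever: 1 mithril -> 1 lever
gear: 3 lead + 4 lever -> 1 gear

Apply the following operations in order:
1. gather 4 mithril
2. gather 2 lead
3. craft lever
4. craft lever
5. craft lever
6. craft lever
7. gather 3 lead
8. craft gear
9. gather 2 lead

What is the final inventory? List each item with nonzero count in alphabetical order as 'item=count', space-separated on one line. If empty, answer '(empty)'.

After 1 (gather 4 mithril): mithril=4
After 2 (gather 2 lead): lead=2 mithril=4
After 3 (craft lever): lead=2 lever=1 mithril=3
After 4 (craft lever): lead=2 lever=2 mithril=2
After 5 (craft lever): lead=2 lever=3 mithril=1
After 6 (craft lever): lead=2 lever=4
After 7 (gather 3 lead): lead=5 lever=4
After 8 (craft gear): gear=1 lead=2
After 9 (gather 2 lead): gear=1 lead=4

Answer: gear=1 lead=4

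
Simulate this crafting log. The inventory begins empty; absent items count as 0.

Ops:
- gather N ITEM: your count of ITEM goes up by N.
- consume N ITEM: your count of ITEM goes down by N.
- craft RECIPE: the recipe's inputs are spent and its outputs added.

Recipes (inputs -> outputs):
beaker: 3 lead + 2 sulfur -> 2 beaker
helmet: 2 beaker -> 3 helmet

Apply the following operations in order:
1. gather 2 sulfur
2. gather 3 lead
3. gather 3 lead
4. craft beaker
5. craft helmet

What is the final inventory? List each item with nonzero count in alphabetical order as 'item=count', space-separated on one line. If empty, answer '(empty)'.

After 1 (gather 2 sulfur): sulfur=2
After 2 (gather 3 lead): lead=3 sulfur=2
After 3 (gather 3 lead): lead=6 sulfur=2
After 4 (craft beaker): beaker=2 lead=3
After 5 (craft helmet): helmet=3 lead=3

Answer: helmet=3 lead=3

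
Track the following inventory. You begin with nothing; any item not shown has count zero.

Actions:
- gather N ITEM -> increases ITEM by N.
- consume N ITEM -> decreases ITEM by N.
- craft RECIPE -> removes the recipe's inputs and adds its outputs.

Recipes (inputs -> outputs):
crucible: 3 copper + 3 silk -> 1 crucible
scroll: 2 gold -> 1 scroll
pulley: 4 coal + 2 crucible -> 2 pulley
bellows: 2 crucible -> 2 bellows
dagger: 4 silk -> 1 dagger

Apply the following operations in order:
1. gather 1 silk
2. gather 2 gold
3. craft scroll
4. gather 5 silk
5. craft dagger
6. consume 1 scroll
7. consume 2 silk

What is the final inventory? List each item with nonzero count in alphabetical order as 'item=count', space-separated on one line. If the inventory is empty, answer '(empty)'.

Answer: dagger=1

Derivation:
After 1 (gather 1 silk): silk=1
After 2 (gather 2 gold): gold=2 silk=1
After 3 (craft scroll): scroll=1 silk=1
After 4 (gather 5 silk): scroll=1 silk=6
After 5 (craft dagger): dagger=1 scroll=1 silk=2
After 6 (consume 1 scroll): dagger=1 silk=2
After 7 (consume 2 silk): dagger=1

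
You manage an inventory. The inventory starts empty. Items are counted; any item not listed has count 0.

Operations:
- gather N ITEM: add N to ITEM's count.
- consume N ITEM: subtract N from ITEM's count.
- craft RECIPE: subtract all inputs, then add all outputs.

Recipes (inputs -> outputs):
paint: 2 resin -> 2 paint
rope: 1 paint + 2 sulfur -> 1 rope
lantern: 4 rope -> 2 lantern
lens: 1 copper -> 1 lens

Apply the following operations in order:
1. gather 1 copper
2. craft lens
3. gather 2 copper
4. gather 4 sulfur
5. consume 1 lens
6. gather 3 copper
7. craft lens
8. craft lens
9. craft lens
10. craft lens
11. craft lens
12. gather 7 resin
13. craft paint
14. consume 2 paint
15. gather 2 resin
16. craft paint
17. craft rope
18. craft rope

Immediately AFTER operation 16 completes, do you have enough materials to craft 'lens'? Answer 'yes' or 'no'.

Answer: no

Derivation:
After 1 (gather 1 copper): copper=1
After 2 (craft lens): lens=1
After 3 (gather 2 copper): copper=2 lens=1
After 4 (gather 4 sulfur): copper=2 lens=1 sulfur=4
After 5 (consume 1 lens): copper=2 sulfur=4
After 6 (gather 3 copper): copper=5 sulfur=4
After 7 (craft lens): copper=4 lens=1 sulfur=4
After 8 (craft lens): copper=3 lens=2 sulfur=4
After 9 (craft lens): copper=2 lens=3 sulfur=4
After 10 (craft lens): copper=1 lens=4 sulfur=4
After 11 (craft lens): lens=5 sulfur=4
After 12 (gather 7 resin): lens=5 resin=7 sulfur=4
After 13 (craft paint): lens=5 paint=2 resin=5 sulfur=4
After 14 (consume 2 paint): lens=5 resin=5 sulfur=4
After 15 (gather 2 resin): lens=5 resin=7 sulfur=4
After 16 (craft paint): lens=5 paint=2 resin=5 sulfur=4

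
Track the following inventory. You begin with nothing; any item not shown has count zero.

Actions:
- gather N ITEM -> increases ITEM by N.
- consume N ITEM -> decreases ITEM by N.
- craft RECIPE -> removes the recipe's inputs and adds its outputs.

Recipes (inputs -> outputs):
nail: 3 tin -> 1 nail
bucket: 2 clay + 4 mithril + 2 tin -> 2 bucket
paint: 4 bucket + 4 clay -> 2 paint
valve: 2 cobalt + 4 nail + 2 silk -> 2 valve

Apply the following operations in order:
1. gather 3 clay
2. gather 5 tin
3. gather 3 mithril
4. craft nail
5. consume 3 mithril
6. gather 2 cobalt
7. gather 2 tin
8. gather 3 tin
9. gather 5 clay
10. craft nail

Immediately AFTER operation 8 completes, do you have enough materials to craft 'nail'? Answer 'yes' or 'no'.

After 1 (gather 3 clay): clay=3
After 2 (gather 5 tin): clay=3 tin=5
After 3 (gather 3 mithril): clay=3 mithril=3 tin=5
After 4 (craft nail): clay=3 mithril=3 nail=1 tin=2
After 5 (consume 3 mithril): clay=3 nail=1 tin=2
After 6 (gather 2 cobalt): clay=3 cobalt=2 nail=1 tin=2
After 7 (gather 2 tin): clay=3 cobalt=2 nail=1 tin=4
After 8 (gather 3 tin): clay=3 cobalt=2 nail=1 tin=7

Answer: yes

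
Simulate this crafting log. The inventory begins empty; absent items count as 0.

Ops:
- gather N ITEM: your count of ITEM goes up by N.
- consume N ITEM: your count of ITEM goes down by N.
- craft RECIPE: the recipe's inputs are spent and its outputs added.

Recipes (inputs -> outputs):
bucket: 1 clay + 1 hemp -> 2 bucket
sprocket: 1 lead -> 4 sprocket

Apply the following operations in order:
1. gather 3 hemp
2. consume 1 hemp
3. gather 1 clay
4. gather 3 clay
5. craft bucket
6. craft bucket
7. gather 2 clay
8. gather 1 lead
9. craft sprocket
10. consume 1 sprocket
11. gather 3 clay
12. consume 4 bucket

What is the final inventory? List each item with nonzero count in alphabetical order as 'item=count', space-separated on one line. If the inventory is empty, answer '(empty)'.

Answer: clay=7 sprocket=3

Derivation:
After 1 (gather 3 hemp): hemp=3
After 2 (consume 1 hemp): hemp=2
After 3 (gather 1 clay): clay=1 hemp=2
After 4 (gather 3 clay): clay=4 hemp=2
After 5 (craft bucket): bucket=2 clay=3 hemp=1
After 6 (craft bucket): bucket=4 clay=2
After 7 (gather 2 clay): bucket=4 clay=4
After 8 (gather 1 lead): bucket=4 clay=4 lead=1
After 9 (craft sprocket): bucket=4 clay=4 sprocket=4
After 10 (consume 1 sprocket): bucket=4 clay=4 sprocket=3
After 11 (gather 3 clay): bucket=4 clay=7 sprocket=3
After 12 (consume 4 bucket): clay=7 sprocket=3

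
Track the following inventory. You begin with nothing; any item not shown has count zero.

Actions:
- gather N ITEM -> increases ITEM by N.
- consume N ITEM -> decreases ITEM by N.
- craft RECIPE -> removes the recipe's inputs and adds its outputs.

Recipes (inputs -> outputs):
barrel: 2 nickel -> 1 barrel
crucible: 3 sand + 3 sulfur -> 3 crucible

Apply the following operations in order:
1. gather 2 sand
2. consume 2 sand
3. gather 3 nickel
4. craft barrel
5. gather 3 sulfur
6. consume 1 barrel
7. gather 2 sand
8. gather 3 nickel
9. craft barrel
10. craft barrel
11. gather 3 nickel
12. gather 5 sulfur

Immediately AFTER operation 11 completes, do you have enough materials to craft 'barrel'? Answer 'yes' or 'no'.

Answer: yes

Derivation:
After 1 (gather 2 sand): sand=2
After 2 (consume 2 sand): (empty)
After 3 (gather 3 nickel): nickel=3
After 4 (craft barrel): barrel=1 nickel=1
After 5 (gather 3 sulfur): barrel=1 nickel=1 sulfur=3
After 6 (consume 1 barrel): nickel=1 sulfur=3
After 7 (gather 2 sand): nickel=1 sand=2 sulfur=3
After 8 (gather 3 nickel): nickel=4 sand=2 sulfur=3
After 9 (craft barrel): barrel=1 nickel=2 sand=2 sulfur=3
After 10 (craft barrel): barrel=2 sand=2 sulfur=3
After 11 (gather 3 nickel): barrel=2 nickel=3 sand=2 sulfur=3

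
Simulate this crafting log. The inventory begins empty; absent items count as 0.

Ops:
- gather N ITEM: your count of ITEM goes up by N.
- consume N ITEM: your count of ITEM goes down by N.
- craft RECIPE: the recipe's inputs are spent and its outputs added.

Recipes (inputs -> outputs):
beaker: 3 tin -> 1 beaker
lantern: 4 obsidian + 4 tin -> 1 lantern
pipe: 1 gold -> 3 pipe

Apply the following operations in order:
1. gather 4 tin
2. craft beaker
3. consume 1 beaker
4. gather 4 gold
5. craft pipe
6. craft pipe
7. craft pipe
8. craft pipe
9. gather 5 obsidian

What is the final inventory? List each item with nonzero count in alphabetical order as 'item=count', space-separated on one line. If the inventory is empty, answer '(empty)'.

After 1 (gather 4 tin): tin=4
After 2 (craft beaker): beaker=1 tin=1
After 3 (consume 1 beaker): tin=1
After 4 (gather 4 gold): gold=4 tin=1
After 5 (craft pipe): gold=3 pipe=3 tin=1
After 6 (craft pipe): gold=2 pipe=6 tin=1
After 7 (craft pipe): gold=1 pipe=9 tin=1
After 8 (craft pipe): pipe=12 tin=1
After 9 (gather 5 obsidian): obsidian=5 pipe=12 tin=1

Answer: obsidian=5 pipe=12 tin=1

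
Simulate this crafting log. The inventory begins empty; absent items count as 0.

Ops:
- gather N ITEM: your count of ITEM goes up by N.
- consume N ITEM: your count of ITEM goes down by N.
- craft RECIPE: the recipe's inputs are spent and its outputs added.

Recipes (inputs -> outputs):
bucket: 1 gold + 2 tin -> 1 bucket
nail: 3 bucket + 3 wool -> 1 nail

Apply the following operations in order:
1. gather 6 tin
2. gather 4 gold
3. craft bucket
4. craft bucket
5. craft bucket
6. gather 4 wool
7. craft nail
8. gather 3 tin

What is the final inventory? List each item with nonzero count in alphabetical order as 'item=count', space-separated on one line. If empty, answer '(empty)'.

After 1 (gather 6 tin): tin=6
After 2 (gather 4 gold): gold=4 tin=6
After 3 (craft bucket): bucket=1 gold=3 tin=4
After 4 (craft bucket): bucket=2 gold=2 tin=2
After 5 (craft bucket): bucket=3 gold=1
After 6 (gather 4 wool): bucket=3 gold=1 wool=4
After 7 (craft nail): gold=1 nail=1 wool=1
After 8 (gather 3 tin): gold=1 nail=1 tin=3 wool=1

Answer: gold=1 nail=1 tin=3 wool=1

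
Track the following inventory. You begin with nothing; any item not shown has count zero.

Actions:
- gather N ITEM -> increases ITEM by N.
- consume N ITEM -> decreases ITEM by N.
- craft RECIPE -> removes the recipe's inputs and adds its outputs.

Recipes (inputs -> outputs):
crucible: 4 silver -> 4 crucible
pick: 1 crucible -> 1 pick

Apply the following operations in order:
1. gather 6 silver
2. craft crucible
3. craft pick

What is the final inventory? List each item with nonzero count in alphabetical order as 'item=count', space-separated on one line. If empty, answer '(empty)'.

After 1 (gather 6 silver): silver=6
After 2 (craft crucible): crucible=4 silver=2
After 3 (craft pick): crucible=3 pick=1 silver=2

Answer: crucible=3 pick=1 silver=2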